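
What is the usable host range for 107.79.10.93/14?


Network: 107.76.0.0
Broadcast: 107.79.255.255
First usable = network + 1
Last usable = broadcast - 1
Range: 107.76.0.1 to 107.79.255.254


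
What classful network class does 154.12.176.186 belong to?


First octet: 154
Binary: 10011010
10xxxxxx -> Class B (128-191)
Class B, default mask 255.255.0.0 (/16)


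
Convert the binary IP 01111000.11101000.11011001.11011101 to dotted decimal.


01111000 = 120
11101000 = 232
11011001 = 217
11011101 = 221
IP: 120.232.217.221


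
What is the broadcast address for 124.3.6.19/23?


Network: 124.3.6.0/23
Host bits = 9
Set all host bits to 1:
Broadcast: 124.3.7.255


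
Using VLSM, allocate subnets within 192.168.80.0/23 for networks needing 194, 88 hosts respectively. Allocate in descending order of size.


194 hosts -> /24 (254 usable): 192.168.80.0/24
88 hosts -> /25 (126 usable): 192.168.81.0/25
Allocation: 192.168.80.0/24 (194 hosts, 254 usable); 192.168.81.0/25 (88 hosts, 126 usable)


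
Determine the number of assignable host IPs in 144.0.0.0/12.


Host bits = 32 - 12 = 20
Total addresses = 2^20 = 1048576
Usable = total - 2 (network and broadcast)
Usable hosts: 1048574


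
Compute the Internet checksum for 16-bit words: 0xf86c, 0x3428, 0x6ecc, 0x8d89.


Sum all words (with carry folding):
+ 0xf86c = 0xf86c
+ 0x3428 = 0x2c95
+ 0x6ecc = 0x9b61
+ 0x8d89 = 0x28eb
One's complement: ~0x28eb
Checksum = 0xd714


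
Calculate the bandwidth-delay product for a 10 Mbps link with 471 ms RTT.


BDP = bandwidth * RTT
= 10 Mbps * 471 ms
= 10 * 1e6 * 471 / 1000 bits
= 4710000 bits
= 588750 bytes
= 574.9512 KB
BDP = 4710000 bits (588750 bytes)


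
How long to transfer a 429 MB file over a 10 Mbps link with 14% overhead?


Effective throughput = 10 * (1 - 14/100) = 8.6 Mbps
File size in Mb = 429 * 8 = 3432 Mb
Time = 3432 / 8.6
Time = 399.0698 seconds


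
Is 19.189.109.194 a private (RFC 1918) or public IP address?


RFC 1918 private ranges:
  10.0.0.0/8 (10.0.0.0 - 10.255.255.255)
  172.16.0.0/12 (172.16.0.0 - 172.31.255.255)
  192.168.0.0/16 (192.168.0.0 - 192.168.255.255)
Public (not in any RFC 1918 range)


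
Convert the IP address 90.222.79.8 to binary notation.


90 = 01011010
222 = 11011110
79 = 01001111
8 = 00001000
Binary: 01011010.11011110.01001111.00001000


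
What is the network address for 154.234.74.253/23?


IP:   10011010.11101010.01001010.11111101
Mask: 11111111.11111111.11111110.00000000
AND operation:
Net:  10011010.11101010.01001010.00000000
Network: 154.234.74.0/23


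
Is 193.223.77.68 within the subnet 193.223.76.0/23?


Subnet network: 193.223.76.0
Test IP AND mask: 193.223.76.0
Yes, 193.223.77.68 is in 193.223.76.0/23


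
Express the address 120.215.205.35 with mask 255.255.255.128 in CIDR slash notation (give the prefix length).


Binary: 11111111.11111111.11111111.10000000
Count leading 1s
Prefix: /25


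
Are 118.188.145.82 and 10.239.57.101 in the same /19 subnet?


Mask: 255.255.224.0
118.188.145.82 AND mask = 118.188.128.0
10.239.57.101 AND mask = 10.239.32.0
No, different subnets (118.188.128.0 vs 10.239.32.0)


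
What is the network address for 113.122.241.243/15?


IP:   01110001.01111010.11110001.11110011
Mask: 11111111.11111110.00000000.00000000
AND operation:
Net:  01110001.01111010.00000000.00000000
Network: 113.122.0.0/15


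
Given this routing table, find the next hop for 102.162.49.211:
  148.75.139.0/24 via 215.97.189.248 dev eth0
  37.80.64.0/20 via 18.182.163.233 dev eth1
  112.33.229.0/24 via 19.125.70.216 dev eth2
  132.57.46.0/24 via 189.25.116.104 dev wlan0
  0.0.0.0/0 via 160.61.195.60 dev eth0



Longest prefix match for 102.162.49.211:
  /24 148.75.139.0: no
  /20 37.80.64.0: no
  /24 112.33.229.0: no
  /24 132.57.46.0: no
  /0 0.0.0.0: MATCH
Selected: next-hop 160.61.195.60 via eth0 (matched /0)


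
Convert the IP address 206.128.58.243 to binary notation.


206 = 11001110
128 = 10000000
58 = 00111010
243 = 11110011
Binary: 11001110.10000000.00111010.11110011


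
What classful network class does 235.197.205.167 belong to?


First octet: 235
Binary: 11101011
1110xxxx -> Class D (224-239)
Class D (multicast), default mask N/A


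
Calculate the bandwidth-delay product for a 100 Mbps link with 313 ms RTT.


BDP = bandwidth * RTT
= 100 Mbps * 313 ms
= 100 * 1e6 * 313 / 1000 bits
= 31300000 bits
= 3912500 bytes
= 3820.8008 KB
BDP = 31300000 bits (3912500 bytes)


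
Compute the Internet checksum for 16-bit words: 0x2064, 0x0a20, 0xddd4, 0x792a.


Sum all words (with carry folding):
+ 0x2064 = 0x2064
+ 0x0a20 = 0x2a84
+ 0xddd4 = 0x0859
+ 0x792a = 0x8183
One's complement: ~0x8183
Checksum = 0x7e7c


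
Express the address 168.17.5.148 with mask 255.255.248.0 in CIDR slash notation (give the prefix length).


Binary: 11111111.11111111.11111000.00000000
Count leading 1s
Prefix: /21


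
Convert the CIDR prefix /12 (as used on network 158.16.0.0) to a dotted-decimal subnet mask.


/12 means 12 network bits, 20 host bits
Binary: 11111111111100000000000000000000
Mask: 255.240.0.0


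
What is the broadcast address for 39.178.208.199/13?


Network: 39.176.0.0/13
Host bits = 19
Set all host bits to 1:
Broadcast: 39.183.255.255


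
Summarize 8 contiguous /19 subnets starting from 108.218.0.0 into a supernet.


Original prefix: /19
Number of subnets: 8 = 2^3
New prefix = 19 - 3 = 16
Supernet: 108.218.0.0/16


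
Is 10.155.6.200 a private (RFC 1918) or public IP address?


RFC 1918 private ranges:
  10.0.0.0/8 (10.0.0.0 - 10.255.255.255)
  172.16.0.0/12 (172.16.0.0 - 172.31.255.255)
  192.168.0.0/16 (192.168.0.0 - 192.168.255.255)
Private (in 10.0.0.0/8)


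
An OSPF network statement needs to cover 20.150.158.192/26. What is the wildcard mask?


Subnet mask: 255.255.255.192
Wildcard = 255.255.255.255 - subnet mask
255 - 255 = 0
255 - 255 = 0
255 - 255 = 0
255 - 192 = 63
Wildcard: 0.0.0.63


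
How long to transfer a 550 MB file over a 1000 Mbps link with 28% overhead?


Effective throughput = 1000 * (1 - 28/100) = 720 Mbps
File size in Mb = 550 * 8 = 4400 Mb
Time = 4400 / 720
Time = 6.1111 seconds


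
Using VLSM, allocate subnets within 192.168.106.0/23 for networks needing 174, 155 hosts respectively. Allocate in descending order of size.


174 hosts -> /24 (254 usable): 192.168.106.0/24
155 hosts -> /24 (254 usable): 192.168.107.0/24
Allocation: 192.168.106.0/24 (174 hosts, 254 usable); 192.168.107.0/24 (155 hosts, 254 usable)


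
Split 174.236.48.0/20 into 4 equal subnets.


New prefix = 20 + 2 = 22
Each subnet has 1024 addresses
  174.236.48.0/22
  174.236.52.0/22
  174.236.56.0/22
  174.236.60.0/22
Subnets: 174.236.48.0/22, 174.236.52.0/22, 174.236.56.0/22, 174.236.60.0/22


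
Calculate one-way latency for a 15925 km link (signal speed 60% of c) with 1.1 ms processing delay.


Speed = 0.6 * 3e5 km/s = 180000 km/s
Propagation delay = 15925 / 180000 = 0.0885 s = 88.4722 ms
Processing delay = 1.1 ms
Total one-way latency = 89.5722 ms


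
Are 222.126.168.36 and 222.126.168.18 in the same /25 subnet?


Mask: 255.255.255.128
222.126.168.36 AND mask = 222.126.168.0
222.126.168.18 AND mask = 222.126.168.0
Yes, same subnet (222.126.168.0)


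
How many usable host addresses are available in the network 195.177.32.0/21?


Host bits = 32 - 21 = 11
Total addresses = 2^11 = 2048
Usable = total - 2 (network and broadcast)
Usable hosts: 2046


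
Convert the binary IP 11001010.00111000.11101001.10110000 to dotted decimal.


11001010 = 202
00111000 = 56
11101001 = 233
10110000 = 176
IP: 202.56.233.176


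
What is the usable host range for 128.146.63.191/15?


Network: 128.146.0.0
Broadcast: 128.147.255.255
First usable = network + 1
Last usable = broadcast - 1
Range: 128.146.0.1 to 128.147.255.254


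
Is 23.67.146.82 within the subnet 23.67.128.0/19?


Subnet network: 23.67.128.0
Test IP AND mask: 23.67.128.0
Yes, 23.67.146.82 is in 23.67.128.0/19


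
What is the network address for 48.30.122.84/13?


IP:   00110000.00011110.01111010.01010100
Mask: 11111111.11111000.00000000.00000000
AND operation:
Net:  00110000.00011000.00000000.00000000
Network: 48.24.0.0/13


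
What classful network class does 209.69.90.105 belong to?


First octet: 209
Binary: 11010001
110xxxxx -> Class C (192-223)
Class C, default mask 255.255.255.0 (/24)


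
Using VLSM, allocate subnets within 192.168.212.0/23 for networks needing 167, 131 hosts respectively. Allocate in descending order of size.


167 hosts -> /24 (254 usable): 192.168.212.0/24
131 hosts -> /24 (254 usable): 192.168.213.0/24
Allocation: 192.168.212.0/24 (167 hosts, 254 usable); 192.168.213.0/24 (131 hosts, 254 usable)


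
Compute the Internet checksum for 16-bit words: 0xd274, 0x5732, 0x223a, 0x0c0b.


Sum all words (with carry folding):
+ 0xd274 = 0xd274
+ 0x5732 = 0x29a7
+ 0x223a = 0x4be1
+ 0x0c0b = 0x57ec
One's complement: ~0x57ec
Checksum = 0xa813


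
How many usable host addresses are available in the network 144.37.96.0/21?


Host bits = 32 - 21 = 11
Total addresses = 2^11 = 2048
Usable = total - 2 (network and broadcast)
Usable hosts: 2046


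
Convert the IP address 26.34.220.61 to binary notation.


26 = 00011010
34 = 00100010
220 = 11011100
61 = 00111101
Binary: 00011010.00100010.11011100.00111101


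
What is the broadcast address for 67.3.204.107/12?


Network: 67.0.0.0/12
Host bits = 20
Set all host bits to 1:
Broadcast: 67.15.255.255


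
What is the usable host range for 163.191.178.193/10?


Network: 163.128.0.0
Broadcast: 163.191.255.255
First usable = network + 1
Last usable = broadcast - 1
Range: 163.128.0.1 to 163.191.255.254


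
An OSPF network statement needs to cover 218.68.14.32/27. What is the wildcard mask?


Subnet mask: 255.255.255.224
Wildcard = 255.255.255.255 - subnet mask
255 - 255 = 0
255 - 255 = 0
255 - 255 = 0
255 - 224 = 31
Wildcard: 0.0.0.31


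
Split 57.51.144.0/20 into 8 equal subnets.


New prefix = 20 + 3 = 23
Each subnet has 512 addresses
  57.51.144.0/23
  57.51.146.0/23
  57.51.148.0/23
  57.51.150.0/23
  57.51.152.0/23
  57.51.154.0/23
  57.51.156.0/23
  57.51.158.0/23
Subnets: 57.51.144.0/23, 57.51.146.0/23, 57.51.148.0/23, 57.51.150.0/23, 57.51.152.0/23, 57.51.154.0/23, 57.51.156.0/23, 57.51.158.0/23


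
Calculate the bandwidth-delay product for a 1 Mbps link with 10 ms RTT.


BDP = bandwidth * RTT
= 1 Mbps * 10 ms
= 1 * 1e6 * 10 / 1000 bits
= 10000 bits
= 1250 bytes
= 1.2207 KB
BDP = 10000 bits (1250 bytes)


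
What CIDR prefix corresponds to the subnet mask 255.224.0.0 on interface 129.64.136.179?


Binary: 11111111.11100000.00000000.00000000
Count leading 1s
Prefix: /11


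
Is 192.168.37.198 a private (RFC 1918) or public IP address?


RFC 1918 private ranges:
  10.0.0.0/8 (10.0.0.0 - 10.255.255.255)
  172.16.0.0/12 (172.16.0.0 - 172.31.255.255)
  192.168.0.0/16 (192.168.0.0 - 192.168.255.255)
Private (in 192.168.0.0/16)


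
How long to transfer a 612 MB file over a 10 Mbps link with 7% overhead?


Effective throughput = 10 * (1 - 7/100) = 9.3 Mbps
File size in Mb = 612 * 8 = 4896 Mb
Time = 4896 / 9.3
Time = 526.4516 seconds


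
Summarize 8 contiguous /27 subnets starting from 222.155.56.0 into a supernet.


Original prefix: /27
Number of subnets: 8 = 2^3
New prefix = 27 - 3 = 24
Supernet: 222.155.56.0/24


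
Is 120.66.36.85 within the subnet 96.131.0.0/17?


Subnet network: 96.131.0.0
Test IP AND mask: 120.66.0.0
No, 120.66.36.85 is not in 96.131.0.0/17


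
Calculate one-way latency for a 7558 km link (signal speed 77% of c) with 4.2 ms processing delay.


Speed = 0.77 * 3e5 km/s = 231000 km/s
Propagation delay = 7558 / 231000 = 0.0327 s = 32.7186 ms
Processing delay = 4.2 ms
Total one-way latency = 36.9186 ms


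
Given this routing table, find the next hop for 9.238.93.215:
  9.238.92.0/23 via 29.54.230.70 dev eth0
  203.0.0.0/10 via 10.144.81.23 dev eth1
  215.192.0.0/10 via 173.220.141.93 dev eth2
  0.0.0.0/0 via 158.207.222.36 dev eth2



Longest prefix match for 9.238.93.215:
  /23 9.238.92.0: MATCH
  /10 203.0.0.0: no
  /10 215.192.0.0: no
  /0 0.0.0.0: MATCH
Selected: next-hop 29.54.230.70 via eth0 (matched /23)


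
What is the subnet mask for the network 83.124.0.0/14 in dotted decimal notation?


/14 means 14 network bits, 18 host bits
Binary: 11111111111111000000000000000000
Mask: 255.252.0.0


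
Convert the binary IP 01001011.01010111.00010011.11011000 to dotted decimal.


01001011 = 75
01010111 = 87
00010011 = 19
11011000 = 216
IP: 75.87.19.216


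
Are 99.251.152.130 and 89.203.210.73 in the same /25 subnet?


Mask: 255.255.255.128
99.251.152.130 AND mask = 99.251.152.128
89.203.210.73 AND mask = 89.203.210.0
No, different subnets (99.251.152.128 vs 89.203.210.0)


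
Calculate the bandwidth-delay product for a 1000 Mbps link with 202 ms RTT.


BDP = bandwidth * RTT
= 1000 Mbps * 202 ms
= 1000 * 1e6 * 202 / 1000 bits
= 202000000 bits
= 25250000 bytes
= 24658.2031 KB
BDP = 202000000 bits (25250000 bytes)


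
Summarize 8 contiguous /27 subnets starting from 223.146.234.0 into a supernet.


Original prefix: /27
Number of subnets: 8 = 2^3
New prefix = 27 - 3 = 24
Supernet: 223.146.234.0/24


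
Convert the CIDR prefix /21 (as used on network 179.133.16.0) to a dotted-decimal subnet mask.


/21 means 21 network bits, 11 host bits
Binary: 11111111111111111111100000000000
Mask: 255.255.248.0


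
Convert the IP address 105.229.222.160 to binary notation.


105 = 01101001
229 = 11100101
222 = 11011110
160 = 10100000
Binary: 01101001.11100101.11011110.10100000


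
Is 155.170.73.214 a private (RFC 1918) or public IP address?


RFC 1918 private ranges:
  10.0.0.0/8 (10.0.0.0 - 10.255.255.255)
  172.16.0.0/12 (172.16.0.0 - 172.31.255.255)
  192.168.0.0/16 (192.168.0.0 - 192.168.255.255)
Public (not in any RFC 1918 range)


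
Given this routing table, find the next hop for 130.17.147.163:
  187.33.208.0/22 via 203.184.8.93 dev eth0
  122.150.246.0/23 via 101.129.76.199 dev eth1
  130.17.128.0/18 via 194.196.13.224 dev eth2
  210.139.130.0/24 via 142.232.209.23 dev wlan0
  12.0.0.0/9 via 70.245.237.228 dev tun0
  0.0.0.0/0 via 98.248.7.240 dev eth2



Longest prefix match for 130.17.147.163:
  /22 187.33.208.0: no
  /23 122.150.246.0: no
  /18 130.17.128.0: MATCH
  /24 210.139.130.0: no
  /9 12.0.0.0: no
  /0 0.0.0.0: MATCH
Selected: next-hop 194.196.13.224 via eth2 (matched /18)


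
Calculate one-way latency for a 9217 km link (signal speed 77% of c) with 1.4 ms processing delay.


Speed = 0.77 * 3e5 km/s = 231000 km/s
Propagation delay = 9217 / 231000 = 0.0399 s = 39.9004 ms
Processing delay = 1.4 ms
Total one-way latency = 41.3004 ms


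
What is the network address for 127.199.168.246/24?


IP:   01111111.11000111.10101000.11110110
Mask: 11111111.11111111.11111111.00000000
AND operation:
Net:  01111111.11000111.10101000.00000000
Network: 127.199.168.0/24


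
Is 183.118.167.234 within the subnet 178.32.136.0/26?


Subnet network: 178.32.136.0
Test IP AND mask: 183.118.167.192
No, 183.118.167.234 is not in 178.32.136.0/26


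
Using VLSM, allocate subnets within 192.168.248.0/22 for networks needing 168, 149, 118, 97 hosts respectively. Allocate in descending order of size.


168 hosts -> /24 (254 usable): 192.168.248.0/24
149 hosts -> /24 (254 usable): 192.168.249.0/24
118 hosts -> /25 (126 usable): 192.168.250.0/25
97 hosts -> /25 (126 usable): 192.168.250.128/25
Allocation: 192.168.248.0/24 (168 hosts, 254 usable); 192.168.249.0/24 (149 hosts, 254 usable); 192.168.250.0/25 (118 hosts, 126 usable); 192.168.250.128/25 (97 hosts, 126 usable)


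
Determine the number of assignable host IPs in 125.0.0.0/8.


Host bits = 32 - 8 = 24
Total addresses = 2^24 = 16777216
Usable = total - 2 (network and broadcast)
Usable hosts: 16777214


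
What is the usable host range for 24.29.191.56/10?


Network: 24.0.0.0
Broadcast: 24.63.255.255
First usable = network + 1
Last usable = broadcast - 1
Range: 24.0.0.1 to 24.63.255.254


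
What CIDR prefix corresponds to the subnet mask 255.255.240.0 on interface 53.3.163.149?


Binary: 11111111.11111111.11110000.00000000
Count leading 1s
Prefix: /20


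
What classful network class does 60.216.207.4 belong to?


First octet: 60
Binary: 00111100
0xxxxxxx -> Class A (1-126)
Class A, default mask 255.0.0.0 (/8)


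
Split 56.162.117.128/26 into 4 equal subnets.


New prefix = 26 + 2 = 28
Each subnet has 16 addresses
  56.162.117.128/28
  56.162.117.144/28
  56.162.117.160/28
  56.162.117.176/28
Subnets: 56.162.117.128/28, 56.162.117.144/28, 56.162.117.160/28, 56.162.117.176/28


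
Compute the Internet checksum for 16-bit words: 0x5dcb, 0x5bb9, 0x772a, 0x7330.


Sum all words (with carry folding):
+ 0x5dcb = 0x5dcb
+ 0x5bb9 = 0xb984
+ 0x772a = 0x30af
+ 0x7330 = 0xa3df
One's complement: ~0xa3df
Checksum = 0x5c20


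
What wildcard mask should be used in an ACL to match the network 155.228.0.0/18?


Subnet mask: 255.255.192.0
Wildcard = 255.255.255.255 - subnet mask
255 - 255 = 0
255 - 255 = 0
255 - 192 = 63
255 - 0 = 255
Wildcard: 0.0.63.255


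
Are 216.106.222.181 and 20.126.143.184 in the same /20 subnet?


Mask: 255.255.240.0
216.106.222.181 AND mask = 216.106.208.0
20.126.143.184 AND mask = 20.126.128.0
No, different subnets (216.106.208.0 vs 20.126.128.0)


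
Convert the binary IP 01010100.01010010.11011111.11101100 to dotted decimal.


01010100 = 84
01010010 = 82
11011111 = 223
11101100 = 236
IP: 84.82.223.236


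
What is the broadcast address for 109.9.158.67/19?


Network: 109.9.128.0/19
Host bits = 13
Set all host bits to 1:
Broadcast: 109.9.159.255


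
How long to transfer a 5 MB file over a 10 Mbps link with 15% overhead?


Effective throughput = 10 * (1 - 15/100) = 8.5 Mbps
File size in Mb = 5 * 8 = 40 Mb
Time = 40 / 8.5
Time = 4.7059 seconds


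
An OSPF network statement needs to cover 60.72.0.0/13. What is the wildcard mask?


Subnet mask: 255.248.0.0
Wildcard = 255.255.255.255 - subnet mask
255 - 255 = 0
255 - 248 = 7
255 - 0 = 255
255 - 0 = 255
Wildcard: 0.7.255.255


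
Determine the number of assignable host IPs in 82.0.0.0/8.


Host bits = 32 - 8 = 24
Total addresses = 2^24 = 16777216
Usable = total - 2 (network and broadcast)
Usable hosts: 16777214


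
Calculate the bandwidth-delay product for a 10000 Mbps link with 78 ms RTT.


BDP = bandwidth * RTT
= 10000 Mbps * 78 ms
= 10000 * 1e6 * 78 / 1000 bits
= 780000000 bits
= 97500000 bytes
= 95214.8438 KB
BDP = 780000000 bits (97500000 bytes)


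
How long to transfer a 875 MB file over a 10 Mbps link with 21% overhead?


Effective throughput = 10 * (1 - 21/100) = 7.9 Mbps
File size in Mb = 875 * 8 = 7000 Mb
Time = 7000 / 7.9
Time = 886.0759 seconds


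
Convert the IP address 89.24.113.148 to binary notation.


89 = 01011001
24 = 00011000
113 = 01110001
148 = 10010100
Binary: 01011001.00011000.01110001.10010100


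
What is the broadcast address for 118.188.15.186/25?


Network: 118.188.15.128/25
Host bits = 7
Set all host bits to 1:
Broadcast: 118.188.15.255


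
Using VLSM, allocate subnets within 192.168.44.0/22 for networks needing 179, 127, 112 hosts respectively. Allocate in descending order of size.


179 hosts -> /24 (254 usable): 192.168.44.0/24
127 hosts -> /24 (254 usable): 192.168.45.0/24
112 hosts -> /25 (126 usable): 192.168.46.0/25
Allocation: 192.168.44.0/24 (179 hosts, 254 usable); 192.168.45.0/24 (127 hosts, 254 usable); 192.168.46.0/25 (112 hosts, 126 usable)


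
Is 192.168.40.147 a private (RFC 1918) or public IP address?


RFC 1918 private ranges:
  10.0.0.0/8 (10.0.0.0 - 10.255.255.255)
  172.16.0.0/12 (172.16.0.0 - 172.31.255.255)
  192.168.0.0/16 (192.168.0.0 - 192.168.255.255)
Private (in 192.168.0.0/16)


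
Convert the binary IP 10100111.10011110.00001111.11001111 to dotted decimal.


10100111 = 167
10011110 = 158
00001111 = 15
11001111 = 207
IP: 167.158.15.207


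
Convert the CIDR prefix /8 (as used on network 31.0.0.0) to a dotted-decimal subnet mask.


/8 means 8 network bits, 24 host bits
Binary: 11111111000000000000000000000000
Mask: 255.0.0.0


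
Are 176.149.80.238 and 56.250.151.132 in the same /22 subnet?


Mask: 255.255.252.0
176.149.80.238 AND mask = 176.149.80.0
56.250.151.132 AND mask = 56.250.148.0
No, different subnets (176.149.80.0 vs 56.250.148.0)


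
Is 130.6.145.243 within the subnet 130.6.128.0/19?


Subnet network: 130.6.128.0
Test IP AND mask: 130.6.128.0
Yes, 130.6.145.243 is in 130.6.128.0/19


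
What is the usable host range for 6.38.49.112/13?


Network: 6.32.0.0
Broadcast: 6.39.255.255
First usable = network + 1
Last usable = broadcast - 1
Range: 6.32.0.1 to 6.39.255.254


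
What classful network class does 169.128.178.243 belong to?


First octet: 169
Binary: 10101001
10xxxxxx -> Class B (128-191)
Class B, default mask 255.255.0.0 (/16)


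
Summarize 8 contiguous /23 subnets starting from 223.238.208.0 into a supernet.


Original prefix: /23
Number of subnets: 8 = 2^3
New prefix = 23 - 3 = 20
Supernet: 223.238.208.0/20


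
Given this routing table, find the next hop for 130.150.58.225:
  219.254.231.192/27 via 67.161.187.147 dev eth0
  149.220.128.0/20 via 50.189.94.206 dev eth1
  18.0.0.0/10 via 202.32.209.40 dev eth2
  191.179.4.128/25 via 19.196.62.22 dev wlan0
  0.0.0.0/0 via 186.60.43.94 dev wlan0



Longest prefix match for 130.150.58.225:
  /27 219.254.231.192: no
  /20 149.220.128.0: no
  /10 18.0.0.0: no
  /25 191.179.4.128: no
  /0 0.0.0.0: MATCH
Selected: next-hop 186.60.43.94 via wlan0 (matched /0)


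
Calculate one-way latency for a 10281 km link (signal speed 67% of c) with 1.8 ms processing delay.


Speed = 0.67 * 3e5 km/s = 201000 km/s
Propagation delay = 10281 / 201000 = 0.0511 s = 51.1493 ms
Processing delay = 1.8 ms
Total one-way latency = 52.9493 ms


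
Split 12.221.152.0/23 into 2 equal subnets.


New prefix = 23 + 1 = 24
Each subnet has 256 addresses
  12.221.152.0/24
  12.221.153.0/24
Subnets: 12.221.152.0/24, 12.221.153.0/24


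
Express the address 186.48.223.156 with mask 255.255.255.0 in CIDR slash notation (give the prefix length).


Binary: 11111111.11111111.11111111.00000000
Count leading 1s
Prefix: /24


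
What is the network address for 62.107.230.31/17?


IP:   00111110.01101011.11100110.00011111
Mask: 11111111.11111111.10000000.00000000
AND operation:
Net:  00111110.01101011.10000000.00000000
Network: 62.107.128.0/17


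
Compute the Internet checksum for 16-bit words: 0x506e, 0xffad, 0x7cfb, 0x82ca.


Sum all words (with carry folding):
+ 0x506e = 0x506e
+ 0xffad = 0x501c
+ 0x7cfb = 0xcd17
+ 0x82ca = 0x4fe2
One's complement: ~0x4fe2
Checksum = 0xb01d


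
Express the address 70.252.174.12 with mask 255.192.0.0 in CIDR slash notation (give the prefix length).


Binary: 11111111.11000000.00000000.00000000
Count leading 1s
Prefix: /10


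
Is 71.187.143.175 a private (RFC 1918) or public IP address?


RFC 1918 private ranges:
  10.0.0.0/8 (10.0.0.0 - 10.255.255.255)
  172.16.0.0/12 (172.16.0.0 - 172.31.255.255)
  192.168.0.0/16 (192.168.0.0 - 192.168.255.255)
Public (not in any RFC 1918 range)


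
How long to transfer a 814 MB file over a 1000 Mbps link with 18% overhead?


Effective throughput = 1000 * (1 - 18/100) = 820.0 Mbps
File size in Mb = 814 * 8 = 6512 Mb
Time = 6512 / 820.0
Time = 7.9415 seconds


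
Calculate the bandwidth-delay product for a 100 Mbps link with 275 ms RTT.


BDP = bandwidth * RTT
= 100 Mbps * 275 ms
= 100 * 1e6 * 275 / 1000 bits
= 27500000 bits
= 3437500 bytes
= 3356.9336 KB
BDP = 27500000 bits (3437500 bytes)


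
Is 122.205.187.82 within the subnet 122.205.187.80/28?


Subnet network: 122.205.187.80
Test IP AND mask: 122.205.187.80
Yes, 122.205.187.82 is in 122.205.187.80/28


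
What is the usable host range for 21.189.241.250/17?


Network: 21.189.128.0
Broadcast: 21.189.255.255
First usable = network + 1
Last usable = broadcast - 1
Range: 21.189.128.1 to 21.189.255.254


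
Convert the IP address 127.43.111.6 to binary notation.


127 = 01111111
43 = 00101011
111 = 01101111
6 = 00000110
Binary: 01111111.00101011.01101111.00000110


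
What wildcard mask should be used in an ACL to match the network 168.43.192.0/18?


Subnet mask: 255.255.192.0
Wildcard = 255.255.255.255 - subnet mask
255 - 255 = 0
255 - 255 = 0
255 - 192 = 63
255 - 0 = 255
Wildcard: 0.0.63.255


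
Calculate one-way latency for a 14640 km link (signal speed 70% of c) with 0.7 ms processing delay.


Speed = 0.7 * 3e5 km/s = 210000 km/s
Propagation delay = 14640 / 210000 = 0.0697 s = 69.7143 ms
Processing delay = 0.7 ms
Total one-way latency = 70.4143 ms


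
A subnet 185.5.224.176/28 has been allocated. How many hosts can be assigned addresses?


Host bits = 32 - 28 = 4
Total addresses = 2^4 = 16
Usable = total - 2 (network and broadcast)
Usable hosts: 14


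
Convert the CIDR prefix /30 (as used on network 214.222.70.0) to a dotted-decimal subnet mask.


/30 means 30 network bits, 2 host bits
Binary: 11111111111111111111111111111100
Mask: 255.255.255.252


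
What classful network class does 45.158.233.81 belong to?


First octet: 45
Binary: 00101101
0xxxxxxx -> Class A (1-126)
Class A, default mask 255.0.0.0 (/8)


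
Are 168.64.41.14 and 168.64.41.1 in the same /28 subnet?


Mask: 255.255.255.240
168.64.41.14 AND mask = 168.64.41.0
168.64.41.1 AND mask = 168.64.41.0
Yes, same subnet (168.64.41.0)


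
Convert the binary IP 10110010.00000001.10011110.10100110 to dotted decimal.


10110010 = 178
00000001 = 1
10011110 = 158
10100110 = 166
IP: 178.1.158.166


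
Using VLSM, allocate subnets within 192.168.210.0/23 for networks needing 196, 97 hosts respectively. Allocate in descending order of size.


196 hosts -> /24 (254 usable): 192.168.210.0/24
97 hosts -> /25 (126 usable): 192.168.211.0/25
Allocation: 192.168.210.0/24 (196 hosts, 254 usable); 192.168.211.0/25 (97 hosts, 126 usable)


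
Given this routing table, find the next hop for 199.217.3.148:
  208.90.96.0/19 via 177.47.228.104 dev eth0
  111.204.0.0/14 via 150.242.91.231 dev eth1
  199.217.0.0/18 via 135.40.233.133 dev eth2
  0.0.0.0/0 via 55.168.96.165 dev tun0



Longest prefix match for 199.217.3.148:
  /19 208.90.96.0: no
  /14 111.204.0.0: no
  /18 199.217.0.0: MATCH
  /0 0.0.0.0: MATCH
Selected: next-hop 135.40.233.133 via eth2 (matched /18)


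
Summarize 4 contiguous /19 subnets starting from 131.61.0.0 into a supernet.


Original prefix: /19
Number of subnets: 4 = 2^2
New prefix = 19 - 2 = 17
Supernet: 131.61.0.0/17


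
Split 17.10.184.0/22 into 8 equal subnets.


New prefix = 22 + 3 = 25
Each subnet has 128 addresses
  17.10.184.0/25
  17.10.184.128/25
  17.10.185.0/25
  17.10.185.128/25
  17.10.186.0/25
  17.10.186.128/25
  17.10.187.0/25
  17.10.187.128/25
Subnets: 17.10.184.0/25, 17.10.184.128/25, 17.10.185.0/25, 17.10.185.128/25, 17.10.186.0/25, 17.10.186.128/25, 17.10.187.0/25, 17.10.187.128/25


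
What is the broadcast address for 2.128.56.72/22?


Network: 2.128.56.0/22
Host bits = 10
Set all host bits to 1:
Broadcast: 2.128.59.255


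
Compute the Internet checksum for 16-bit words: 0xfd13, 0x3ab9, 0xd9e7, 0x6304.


Sum all words (with carry folding):
+ 0xfd13 = 0xfd13
+ 0x3ab9 = 0x37cd
+ 0xd9e7 = 0x11b5
+ 0x6304 = 0x74b9
One's complement: ~0x74b9
Checksum = 0x8b46


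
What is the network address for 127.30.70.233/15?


IP:   01111111.00011110.01000110.11101001
Mask: 11111111.11111110.00000000.00000000
AND operation:
Net:  01111111.00011110.00000000.00000000
Network: 127.30.0.0/15


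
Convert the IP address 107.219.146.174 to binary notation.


107 = 01101011
219 = 11011011
146 = 10010010
174 = 10101110
Binary: 01101011.11011011.10010010.10101110


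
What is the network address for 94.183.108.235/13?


IP:   01011110.10110111.01101100.11101011
Mask: 11111111.11111000.00000000.00000000
AND operation:
Net:  01011110.10110000.00000000.00000000
Network: 94.176.0.0/13


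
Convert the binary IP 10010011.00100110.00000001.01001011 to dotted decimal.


10010011 = 147
00100110 = 38
00000001 = 1
01001011 = 75
IP: 147.38.1.75


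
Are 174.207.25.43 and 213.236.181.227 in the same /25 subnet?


Mask: 255.255.255.128
174.207.25.43 AND mask = 174.207.25.0
213.236.181.227 AND mask = 213.236.181.128
No, different subnets (174.207.25.0 vs 213.236.181.128)


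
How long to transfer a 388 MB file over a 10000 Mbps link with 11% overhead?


Effective throughput = 10000 * (1 - 11/100) = 8900 Mbps
File size in Mb = 388 * 8 = 3104 Mb
Time = 3104 / 8900
Time = 0.3488 seconds


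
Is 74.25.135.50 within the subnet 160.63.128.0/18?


Subnet network: 160.63.128.0
Test IP AND mask: 74.25.128.0
No, 74.25.135.50 is not in 160.63.128.0/18


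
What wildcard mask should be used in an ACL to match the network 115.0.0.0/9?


Subnet mask: 255.128.0.0
Wildcard = 255.255.255.255 - subnet mask
255 - 255 = 0
255 - 128 = 127
255 - 0 = 255
255 - 0 = 255
Wildcard: 0.127.255.255


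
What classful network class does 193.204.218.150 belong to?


First octet: 193
Binary: 11000001
110xxxxx -> Class C (192-223)
Class C, default mask 255.255.255.0 (/24)


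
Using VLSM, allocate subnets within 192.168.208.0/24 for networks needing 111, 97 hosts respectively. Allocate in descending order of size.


111 hosts -> /25 (126 usable): 192.168.208.0/25
97 hosts -> /25 (126 usable): 192.168.208.128/25
Allocation: 192.168.208.0/25 (111 hosts, 126 usable); 192.168.208.128/25 (97 hosts, 126 usable)


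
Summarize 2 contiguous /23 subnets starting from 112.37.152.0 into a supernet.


Original prefix: /23
Number of subnets: 2 = 2^1
New prefix = 23 - 1 = 22
Supernet: 112.37.152.0/22


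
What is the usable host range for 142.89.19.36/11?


Network: 142.64.0.0
Broadcast: 142.95.255.255
First usable = network + 1
Last usable = broadcast - 1
Range: 142.64.0.1 to 142.95.255.254


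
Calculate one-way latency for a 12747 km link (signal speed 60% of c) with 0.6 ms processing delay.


Speed = 0.6 * 3e5 km/s = 180000 km/s
Propagation delay = 12747 / 180000 = 0.0708 s = 70.8167 ms
Processing delay = 0.6 ms
Total one-way latency = 71.4167 ms


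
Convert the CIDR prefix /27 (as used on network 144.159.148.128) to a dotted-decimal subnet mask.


/27 means 27 network bits, 5 host bits
Binary: 11111111111111111111111111100000
Mask: 255.255.255.224


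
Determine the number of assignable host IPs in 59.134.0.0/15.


Host bits = 32 - 15 = 17
Total addresses = 2^17 = 131072
Usable = total - 2 (network and broadcast)
Usable hosts: 131070


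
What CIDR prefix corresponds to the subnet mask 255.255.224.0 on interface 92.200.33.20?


Binary: 11111111.11111111.11100000.00000000
Count leading 1s
Prefix: /19


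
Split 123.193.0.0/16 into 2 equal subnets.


New prefix = 16 + 1 = 17
Each subnet has 32768 addresses
  123.193.0.0/17
  123.193.128.0/17
Subnets: 123.193.0.0/17, 123.193.128.0/17


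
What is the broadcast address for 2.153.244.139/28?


Network: 2.153.244.128/28
Host bits = 4
Set all host bits to 1:
Broadcast: 2.153.244.143


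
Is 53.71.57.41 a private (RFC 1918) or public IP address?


RFC 1918 private ranges:
  10.0.0.0/8 (10.0.0.0 - 10.255.255.255)
  172.16.0.0/12 (172.16.0.0 - 172.31.255.255)
  192.168.0.0/16 (192.168.0.0 - 192.168.255.255)
Public (not in any RFC 1918 range)


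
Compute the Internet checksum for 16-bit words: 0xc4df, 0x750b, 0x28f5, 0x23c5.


Sum all words (with carry folding):
+ 0xc4df = 0xc4df
+ 0x750b = 0x39eb
+ 0x28f5 = 0x62e0
+ 0x23c5 = 0x86a5
One's complement: ~0x86a5
Checksum = 0x795a


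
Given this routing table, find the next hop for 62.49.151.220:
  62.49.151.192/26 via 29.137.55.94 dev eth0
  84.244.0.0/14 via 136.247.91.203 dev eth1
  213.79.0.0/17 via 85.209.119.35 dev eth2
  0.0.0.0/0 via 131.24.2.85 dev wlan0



Longest prefix match for 62.49.151.220:
  /26 62.49.151.192: MATCH
  /14 84.244.0.0: no
  /17 213.79.0.0: no
  /0 0.0.0.0: MATCH
Selected: next-hop 29.137.55.94 via eth0 (matched /26)


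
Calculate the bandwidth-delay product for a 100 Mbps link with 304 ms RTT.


BDP = bandwidth * RTT
= 100 Mbps * 304 ms
= 100 * 1e6 * 304 / 1000 bits
= 30400000 bits
= 3800000 bytes
= 3710.9375 KB
BDP = 30400000 bits (3800000 bytes)


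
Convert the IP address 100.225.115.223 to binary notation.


100 = 01100100
225 = 11100001
115 = 01110011
223 = 11011111
Binary: 01100100.11100001.01110011.11011111


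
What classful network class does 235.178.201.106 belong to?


First octet: 235
Binary: 11101011
1110xxxx -> Class D (224-239)
Class D (multicast), default mask N/A


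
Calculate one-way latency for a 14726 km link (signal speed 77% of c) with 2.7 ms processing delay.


Speed = 0.77 * 3e5 km/s = 231000 km/s
Propagation delay = 14726 / 231000 = 0.0637 s = 63.7489 ms
Processing delay = 2.7 ms
Total one-way latency = 66.4489 ms


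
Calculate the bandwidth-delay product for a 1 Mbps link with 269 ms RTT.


BDP = bandwidth * RTT
= 1 Mbps * 269 ms
= 1 * 1e6 * 269 / 1000 bits
= 269000 bits
= 33625 bytes
= 32.8369 KB
BDP = 269000 bits (33625 bytes)


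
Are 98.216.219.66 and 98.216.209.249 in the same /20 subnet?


Mask: 255.255.240.0
98.216.219.66 AND mask = 98.216.208.0
98.216.209.249 AND mask = 98.216.208.0
Yes, same subnet (98.216.208.0)


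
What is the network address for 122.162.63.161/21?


IP:   01111010.10100010.00111111.10100001
Mask: 11111111.11111111.11111000.00000000
AND operation:
Net:  01111010.10100010.00111000.00000000
Network: 122.162.56.0/21


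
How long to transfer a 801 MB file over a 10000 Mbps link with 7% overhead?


Effective throughput = 10000 * (1 - 7/100) = 9300 Mbps
File size in Mb = 801 * 8 = 6408 Mb
Time = 6408 / 9300
Time = 0.689 seconds


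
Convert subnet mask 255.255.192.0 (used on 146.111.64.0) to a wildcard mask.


Subnet mask: 255.255.192.0
Wildcard = 255.255.255.255 - subnet mask
255 - 255 = 0
255 - 255 = 0
255 - 192 = 63
255 - 0 = 255
Wildcard: 0.0.63.255


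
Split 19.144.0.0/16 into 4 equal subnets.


New prefix = 16 + 2 = 18
Each subnet has 16384 addresses
  19.144.0.0/18
  19.144.64.0/18
  19.144.128.0/18
  19.144.192.0/18
Subnets: 19.144.0.0/18, 19.144.64.0/18, 19.144.128.0/18, 19.144.192.0/18


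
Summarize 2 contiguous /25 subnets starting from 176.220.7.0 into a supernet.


Original prefix: /25
Number of subnets: 2 = 2^1
New prefix = 25 - 1 = 24
Supernet: 176.220.7.0/24


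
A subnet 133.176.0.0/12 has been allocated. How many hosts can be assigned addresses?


Host bits = 32 - 12 = 20
Total addresses = 2^20 = 1048576
Usable = total - 2 (network and broadcast)
Usable hosts: 1048574


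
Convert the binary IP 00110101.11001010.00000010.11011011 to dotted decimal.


00110101 = 53
11001010 = 202
00000010 = 2
11011011 = 219
IP: 53.202.2.219


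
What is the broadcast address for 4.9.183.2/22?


Network: 4.9.180.0/22
Host bits = 10
Set all host bits to 1:
Broadcast: 4.9.183.255


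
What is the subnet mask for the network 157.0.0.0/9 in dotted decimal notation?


/9 means 9 network bits, 23 host bits
Binary: 11111111100000000000000000000000
Mask: 255.128.0.0


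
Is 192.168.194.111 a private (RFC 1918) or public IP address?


RFC 1918 private ranges:
  10.0.0.0/8 (10.0.0.0 - 10.255.255.255)
  172.16.0.0/12 (172.16.0.0 - 172.31.255.255)
  192.168.0.0/16 (192.168.0.0 - 192.168.255.255)
Private (in 192.168.0.0/16)


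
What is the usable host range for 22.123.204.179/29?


Network: 22.123.204.176
Broadcast: 22.123.204.183
First usable = network + 1
Last usable = broadcast - 1
Range: 22.123.204.177 to 22.123.204.182


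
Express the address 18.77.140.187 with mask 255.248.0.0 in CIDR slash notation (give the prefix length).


Binary: 11111111.11111000.00000000.00000000
Count leading 1s
Prefix: /13


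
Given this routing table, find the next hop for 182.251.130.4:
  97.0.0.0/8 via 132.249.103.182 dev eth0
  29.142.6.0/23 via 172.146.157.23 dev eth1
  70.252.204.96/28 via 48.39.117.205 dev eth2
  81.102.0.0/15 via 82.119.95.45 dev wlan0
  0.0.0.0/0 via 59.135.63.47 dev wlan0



Longest prefix match for 182.251.130.4:
  /8 97.0.0.0: no
  /23 29.142.6.0: no
  /28 70.252.204.96: no
  /15 81.102.0.0: no
  /0 0.0.0.0: MATCH
Selected: next-hop 59.135.63.47 via wlan0 (matched /0)


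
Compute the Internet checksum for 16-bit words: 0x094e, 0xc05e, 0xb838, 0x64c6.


Sum all words (with carry folding):
+ 0x094e = 0x094e
+ 0xc05e = 0xc9ac
+ 0xb838 = 0x81e5
+ 0x64c6 = 0xe6ab
One's complement: ~0xe6ab
Checksum = 0x1954


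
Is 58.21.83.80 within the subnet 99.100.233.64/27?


Subnet network: 99.100.233.64
Test IP AND mask: 58.21.83.64
No, 58.21.83.80 is not in 99.100.233.64/27


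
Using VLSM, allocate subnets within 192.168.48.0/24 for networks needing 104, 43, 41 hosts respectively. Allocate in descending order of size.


104 hosts -> /25 (126 usable): 192.168.48.0/25
43 hosts -> /26 (62 usable): 192.168.48.128/26
41 hosts -> /26 (62 usable): 192.168.48.192/26
Allocation: 192.168.48.0/25 (104 hosts, 126 usable); 192.168.48.128/26 (43 hosts, 62 usable); 192.168.48.192/26 (41 hosts, 62 usable)


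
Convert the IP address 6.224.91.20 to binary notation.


6 = 00000110
224 = 11100000
91 = 01011011
20 = 00010100
Binary: 00000110.11100000.01011011.00010100


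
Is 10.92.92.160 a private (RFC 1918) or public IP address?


RFC 1918 private ranges:
  10.0.0.0/8 (10.0.0.0 - 10.255.255.255)
  172.16.0.0/12 (172.16.0.0 - 172.31.255.255)
  192.168.0.0/16 (192.168.0.0 - 192.168.255.255)
Private (in 10.0.0.0/8)


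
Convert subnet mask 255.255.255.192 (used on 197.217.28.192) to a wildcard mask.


Subnet mask: 255.255.255.192
Wildcard = 255.255.255.255 - subnet mask
255 - 255 = 0
255 - 255 = 0
255 - 255 = 0
255 - 192 = 63
Wildcard: 0.0.0.63


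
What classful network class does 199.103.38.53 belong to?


First octet: 199
Binary: 11000111
110xxxxx -> Class C (192-223)
Class C, default mask 255.255.255.0 (/24)


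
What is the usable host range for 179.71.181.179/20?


Network: 179.71.176.0
Broadcast: 179.71.191.255
First usable = network + 1
Last usable = broadcast - 1
Range: 179.71.176.1 to 179.71.191.254


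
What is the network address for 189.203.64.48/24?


IP:   10111101.11001011.01000000.00110000
Mask: 11111111.11111111.11111111.00000000
AND operation:
Net:  10111101.11001011.01000000.00000000
Network: 189.203.64.0/24


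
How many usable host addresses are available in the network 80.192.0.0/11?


Host bits = 32 - 11 = 21
Total addresses = 2^21 = 2097152
Usable = total - 2 (network and broadcast)
Usable hosts: 2097150


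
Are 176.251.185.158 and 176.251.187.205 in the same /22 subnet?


Mask: 255.255.252.0
176.251.185.158 AND mask = 176.251.184.0
176.251.187.205 AND mask = 176.251.184.0
Yes, same subnet (176.251.184.0)


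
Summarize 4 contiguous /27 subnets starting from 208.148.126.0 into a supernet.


Original prefix: /27
Number of subnets: 4 = 2^2
New prefix = 27 - 2 = 25
Supernet: 208.148.126.0/25


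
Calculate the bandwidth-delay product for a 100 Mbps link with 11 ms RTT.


BDP = bandwidth * RTT
= 100 Mbps * 11 ms
= 100 * 1e6 * 11 / 1000 bits
= 1100000 bits
= 137500 bytes
= 134.2773 KB
BDP = 1100000 bits (137500 bytes)


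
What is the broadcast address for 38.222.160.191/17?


Network: 38.222.128.0/17
Host bits = 15
Set all host bits to 1:
Broadcast: 38.222.255.255
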